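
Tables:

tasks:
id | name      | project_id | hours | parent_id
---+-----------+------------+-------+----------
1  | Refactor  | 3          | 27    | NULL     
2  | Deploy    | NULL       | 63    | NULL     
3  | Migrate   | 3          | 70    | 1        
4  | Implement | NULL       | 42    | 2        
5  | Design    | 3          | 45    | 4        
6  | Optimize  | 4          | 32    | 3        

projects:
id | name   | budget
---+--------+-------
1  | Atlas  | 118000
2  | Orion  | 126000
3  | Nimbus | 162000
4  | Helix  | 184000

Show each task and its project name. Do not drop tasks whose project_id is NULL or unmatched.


LEFT JOIN keeps every row from tasks (the left table); where project_id has no match in projects, the project columns become NULL. Walk through each task:
  - task 1 (Refactor): project_id=3 -> matches Nimbus
  - task 2 (Deploy): project_id=NULL, no match -> kept with NULL
  - task 3 (Migrate): project_id=3 -> matches Nimbus
  - task 4 (Implement): project_id=NULL, no match -> kept with NULL
  - task 5 (Design): project_id=3 -> matches Nimbus
  - task 6 (Optimize): project_id=4 -> matches Helix
All 6 rows appear; 2 have NULL project.

SQL:
SELECT a.name, b.name AS project
FROM tasks a
LEFT JOIN projects b ON a.project_id = b.id

Result:
name      | project
----------+--------
Refactor  | Nimbus 
Deploy    | NULL   
Migrate   | Nimbus 
Implement | NULL   
Design    | Nimbus 
Optimize  | Helix  


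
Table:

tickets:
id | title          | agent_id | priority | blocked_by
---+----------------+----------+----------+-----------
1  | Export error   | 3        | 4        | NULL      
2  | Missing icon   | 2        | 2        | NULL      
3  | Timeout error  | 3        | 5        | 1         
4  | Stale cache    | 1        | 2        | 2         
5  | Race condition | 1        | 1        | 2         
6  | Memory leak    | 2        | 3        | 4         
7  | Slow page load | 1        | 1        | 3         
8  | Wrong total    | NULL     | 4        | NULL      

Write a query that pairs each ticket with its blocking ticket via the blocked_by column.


This is a self-join: tickets is joined to a second copy of itself, matching each row's blocked_by to another row's id. Use LEFT JOIN so rows with blocked_by=NULL are kept.
  - ticket 1 (Export error): blocked_by=NULL -> NULL
  - ticket 2 (Missing icon): blocked_by=NULL -> NULL
  - ticket 3 (Timeout error): blocked_by=1 -> Export error
  - ticket 4 (Stale cache): blocked_by=2 -> Missing icon
  - ticket 5 (Race condition): blocked_by=2 -> Missing icon
  - ticket 6 (Memory leak): blocked_by=4 -> Stale cache
  - ticket 7 (Slow page load): blocked_by=3 -> Timeout error
  - ticket 8 (Wrong total): blocked_by=NULL -> NULL

SQL:
SELECT a.title AS item, b.title AS blocked_by
FROM tickets a
LEFT JOIN tickets b ON a.blocked_by = b.id

Result:
item           | blocked_by   
---------------+--------------
Export error   | NULL         
Missing icon   | NULL         
Timeout error  | Export error 
Stale cache    | Missing icon 
Race condition | Missing icon 
Memory leak    | Stale cache  
Slow page load | Timeout error
Wrong total    | NULL         


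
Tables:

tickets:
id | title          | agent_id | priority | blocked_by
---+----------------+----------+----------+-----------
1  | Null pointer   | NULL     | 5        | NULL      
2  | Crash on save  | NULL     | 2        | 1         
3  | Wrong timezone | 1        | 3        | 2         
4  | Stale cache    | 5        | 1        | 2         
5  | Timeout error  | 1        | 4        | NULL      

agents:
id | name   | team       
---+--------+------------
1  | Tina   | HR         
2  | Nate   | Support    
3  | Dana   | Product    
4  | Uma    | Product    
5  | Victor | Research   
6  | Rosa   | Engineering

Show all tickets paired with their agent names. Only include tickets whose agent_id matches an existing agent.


INNER JOIN keeps only tickets rows whose agent_id matches an id in agents. Walk through each ticket:
  - ticket 1 (Null pointer): agent_id=NULL, no match -> dropped
  - ticket 2 (Crash on save): agent_id=NULL, no match -> dropped
  - ticket 3 (Wrong timezone): agent_id=1 -> matches Tina
  - ticket 4 (Stale cache): agent_id=5 -> matches Victor
  - ticket 5 (Timeout error): agent_id=1 -> matches Tina
So 2 of 5 rows are dropped.

SQL:
SELECT a.title, b.name AS agent
FROM tickets a
INNER JOIN agents b ON a.agent_id = b.id

Result:
title          | agent 
---------------+-------
Wrong timezone | Tina  
Stale cache    | Victor
Timeout error  | Tina  


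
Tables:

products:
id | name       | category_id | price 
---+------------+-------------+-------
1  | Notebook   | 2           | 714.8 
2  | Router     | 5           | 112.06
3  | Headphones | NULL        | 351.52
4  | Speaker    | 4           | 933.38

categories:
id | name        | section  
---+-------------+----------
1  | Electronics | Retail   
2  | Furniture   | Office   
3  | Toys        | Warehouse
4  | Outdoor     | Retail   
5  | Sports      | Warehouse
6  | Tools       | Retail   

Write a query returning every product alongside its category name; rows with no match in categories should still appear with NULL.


LEFT JOIN keeps every row from products (the left table); where category_id has no match in categories, the category columns become NULL. Walk through each product:
  - product 1 (Notebook): category_id=2 -> matches Furniture
  - product 2 (Router): category_id=5 -> matches Sports
  - product 3 (Headphones): category_id=NULL, no match -> kept with NULL
  - product 4 (Speaker): category_id=4 -> matches Outdoor
All 4 rows appear; 1 has NULL category.

SQL:
SELECT a.name, b.name AS category
FROM products a
LEFT JOIN categories b ON a.category_id = b.id

Result:
name       | category 
-----------+----------
Notebook   | Furniture
Router     | Sports   
Headphones | NULL     
Speaker    | Outdoor  


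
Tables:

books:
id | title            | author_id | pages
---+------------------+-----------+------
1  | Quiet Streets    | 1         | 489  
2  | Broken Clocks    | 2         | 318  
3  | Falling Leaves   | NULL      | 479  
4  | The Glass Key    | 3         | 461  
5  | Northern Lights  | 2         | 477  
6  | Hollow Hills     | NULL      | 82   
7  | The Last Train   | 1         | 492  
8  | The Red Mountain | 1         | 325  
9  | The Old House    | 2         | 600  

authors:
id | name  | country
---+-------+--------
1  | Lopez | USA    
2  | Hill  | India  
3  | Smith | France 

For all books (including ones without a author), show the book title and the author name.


LEFT JOIN keeps every row from books (the left table); where author_id has no match in authors, the author columns become NULL. Walk through each book:
  - book 1 (Quiet Streets): author_id=1 -> matches Lopez
  - book 2 (Broken Clocks): author_id=2 -> matches Hill
  - book 3 (Falling Leaves): author_id=NULL, no match -> kept with NULL
  - book 4 (The Glass Key): author_id=3 -> matches Smith
  - book 5 (Northern Lights): author_id=2 -> matches Hill
  - book 6 (Hollow Hills): author_id=NULL, no match -> kept with NULL
  - book 7 (The Last Train): author_id=1 -> matches Lopez
  - book 8 (The Red Mountain): author_id=1 -> matches Lopez
  - book 9 (The Old House): author_id=2 -> matches Hill
All 9 rows appear; 2 have NULL author.

SQL:
SELECT a.title, b.name AS author
FROM books a
LEFT JOIN authors b ON a.author_id = b.id

Result:
title            | author
-----------------+-------
Quiet Streets    | Lopez 
Broken Clocks    | Hill  
Falling Leaves   | NULL  
The Glass Key    | Smith 
Northern Lights  | Hill  
Hollow Hills     | NULL  
The Last Train   | Lopez 
The Red Mountain | Lopez 
The Old House    | Hill  


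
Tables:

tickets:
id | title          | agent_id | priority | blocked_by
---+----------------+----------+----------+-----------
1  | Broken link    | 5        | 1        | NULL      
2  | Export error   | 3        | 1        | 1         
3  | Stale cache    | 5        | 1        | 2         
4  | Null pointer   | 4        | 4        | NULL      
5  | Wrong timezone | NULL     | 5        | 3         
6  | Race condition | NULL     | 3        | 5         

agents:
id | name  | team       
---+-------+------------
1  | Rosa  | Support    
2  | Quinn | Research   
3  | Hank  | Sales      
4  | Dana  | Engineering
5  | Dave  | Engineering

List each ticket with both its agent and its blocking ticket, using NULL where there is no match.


Two LEFT JOINs from the same base table tickets: one to agents via agent_id, one to tickets itself via blocked_by. Both are LEFT so every ticket is preserved.
Match against agents:
  - ticket 1 (Broken link): agent_id=5 -> matches Dave
  - ticket 2 (Export error): agent_id=3 -> matches Hank
  - ticket 3 (Stale cache): agent_id=5 -> matches Dave
  - ticket 4 (Null pointer): agent_id=4 -> matches Dana
  - ticket 5 (Wrong timezone): agent_id=NULL, no match -> kept with NULL
  - ticket 6 (Race condition): agent_id=NULL, no match -> kept with NULL
Match against tickets (self):
  - ticket 1 (Broken link): blocked_by=NULL -> NULL
  - ticket 2 (Export error): blocked_by=1 -> Broken link
  - ticket 3 (Stale cache): blocked_by=2 -> Export error
  - ticket 4 (Null pointer): blocked_by=NULL -> NULL
  - ticket 5 (Wrong timezone): blocked_by=3 -> Stale cache
  - ticket 6 (Race condition): blocked_by=5 -> Wrong timezone

SQL:
SELECT a.title, b.name AS agent, c.title AS blocked_by
FROM tickets a
LEFT JOIN agents b ON a.agent_id = b.id
LEFT JOIN tickets c ON a.blocked_by = c.id

Result:
title          | agent | blocked_by    
---------------+-------+---------------
Broken link    | Dave  | NULL          
Export error   | Hank  | Broken link   
Stale cache    | Dave  | Export error  
Null pointer   | Dana  | NULL          
Wrong timezone | NULL  | Stale cache   
Race condition | NULL  | Wrong timezone


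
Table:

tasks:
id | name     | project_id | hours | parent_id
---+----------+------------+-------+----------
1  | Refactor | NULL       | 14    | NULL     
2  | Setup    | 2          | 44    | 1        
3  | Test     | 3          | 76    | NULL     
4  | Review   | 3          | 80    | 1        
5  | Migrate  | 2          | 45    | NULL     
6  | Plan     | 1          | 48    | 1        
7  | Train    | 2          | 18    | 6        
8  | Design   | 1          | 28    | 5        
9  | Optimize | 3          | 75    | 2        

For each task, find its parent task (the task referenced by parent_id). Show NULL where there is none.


This is a self-join: tasks is joined to a second copy of itself, matching each row's parent_id to another row's id. Use LEFT JOIN so rows with parent_id=NULL are kept.
  - task 1 (Refactor): parent_id=NULL -> NULL
  - task 2 (Setup): parent_id=1 -> Refactor
  - task 3 (Test): parent_id=NULL -> NULL
  - task 4 (Review): parent_id=1 -> Refactor
  - task 5 (Migrate): parent_id=NULL -> NULL
  - task 6 (Plan): parent_id=1 -> Refactor
  - task 7 (Train): parent_id=6 -> Plan
  - task 8 (Design): parent_id=5 -> Migrate
  - task 9 (Optimize): parent_id=2 -> Setup

SQL:
SELECT a.name AS item, b.name AS parent
FROM tasks a
LEFT JOIN tasks b ON a.parent_id = b.id

Result:
item     | parent  
---------+---------
Refactor | NULL    
Setup    | Refactor
Test     | NULL    
Review   | Refactor
Migrate  | NULL    
Plan     | Refactor
Train    | Plan    
Design   | Migrate 
Optimize | Setup   


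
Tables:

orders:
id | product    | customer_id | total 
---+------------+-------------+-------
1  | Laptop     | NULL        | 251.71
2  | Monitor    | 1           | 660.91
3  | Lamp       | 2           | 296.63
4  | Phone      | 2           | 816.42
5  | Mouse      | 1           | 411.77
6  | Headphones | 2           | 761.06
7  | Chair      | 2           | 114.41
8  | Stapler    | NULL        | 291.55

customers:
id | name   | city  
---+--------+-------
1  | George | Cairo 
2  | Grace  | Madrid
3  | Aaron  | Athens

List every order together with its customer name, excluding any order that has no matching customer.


INNER JOIN keeps only orders rows whose customer_id matches an id in customers. Walk through each order:
  - order 1 (Laptop): customer_id=NULL, no match -> dropped
  - order 2 (Monitor): customer_id=1 -> matches George
  - order 3 (Lamp): customer_id=2 -> matches Grace
  - order 4 (Phone): customer_id=2 -> matches Grace
  - order 5 (Mouse): customer_id=1 -> matches George
  - order 6 (Headphones): customer_id=2 -> matches Grace
  - order 7 (Chair): customer_id=2 -> matches Grace
  - order 8 (Stapler): customer_id=NULL, no match -> dropped
So 2 of 8 rows are dropped.

SQL:
SELECT a.product, b.name AS customer
FROM orders a
INNER JOIN customers b ON a.customer_id = b.id

Result:
product    | customer
-----------+---------
Monitor    | George  
Lamp       | Grace   
Phone      | Grace   
Mouse      | George  
Headphones | Grace   
Chair      | Grace   


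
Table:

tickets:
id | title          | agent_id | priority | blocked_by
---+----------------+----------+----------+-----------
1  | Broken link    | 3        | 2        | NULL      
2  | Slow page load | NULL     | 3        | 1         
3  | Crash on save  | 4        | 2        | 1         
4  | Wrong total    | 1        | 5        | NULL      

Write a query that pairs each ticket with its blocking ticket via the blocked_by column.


This is a self-join: tickets is joined to a second copy of itself, matching each row's blocked_by to another row's id. Use LEFT JOIN so rows with blocked_by=NULL are kept.
  - ticket 1 (Broken link): blocked_by=NULL -> NULL
  - ticket 2 (Slow page load): blocked_by=1 -> Broken link
  - ticket 3 (Crash on save): blocked_by=1 -> Broken link
  - ticket 4 (Wrong total): blocked_by=NULL -> NULL

SQL:
SELECT a.title AS item, b.title AS blocked_by
FROM tickets a
LEFT JOIN tickets b ON a.blocked_by = b.id

Result:
item           | blocked_by 
---------------+------------
Broken link    | NULL       
Slow page load | Broken link
Crash on save  | Broken link
Wrong total    | NULL       


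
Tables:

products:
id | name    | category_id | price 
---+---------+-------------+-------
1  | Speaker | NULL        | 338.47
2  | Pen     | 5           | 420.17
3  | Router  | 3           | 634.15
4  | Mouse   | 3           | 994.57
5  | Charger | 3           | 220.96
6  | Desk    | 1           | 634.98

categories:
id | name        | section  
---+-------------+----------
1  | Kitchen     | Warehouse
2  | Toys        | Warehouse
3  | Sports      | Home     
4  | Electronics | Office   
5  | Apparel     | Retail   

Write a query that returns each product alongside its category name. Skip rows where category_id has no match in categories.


INNER JOIN keeps only products rows whose category_id matches an id in categories. Walk through each product:
  - product 1 (Speaker): category_id=NULL, no match -> dropped
  - product 2 (Pen): category_id=5 -> matches Apparel
  - product 3 (Router): category_id=3 -> matches Sports
  - product 4 (Mouse): category_id=3 -> matches Sports
  - product 5 (Charger): category_id=3 -> matches Sports
  - product 6 (Desk): category_id=1 -> matches Kitchen
So 1 of 6 rows is dropped.

SQL:
SELECT a.name, b.name AS category
FROM products a
INNER JOIN categories b ON a.category_id = b.id

Result:
name    | category
--------+---------
Pen     | Apparel 
Router  | Sports  
Mouse   | Sports  
Charger | Sports  
Desk    | Kitchen 


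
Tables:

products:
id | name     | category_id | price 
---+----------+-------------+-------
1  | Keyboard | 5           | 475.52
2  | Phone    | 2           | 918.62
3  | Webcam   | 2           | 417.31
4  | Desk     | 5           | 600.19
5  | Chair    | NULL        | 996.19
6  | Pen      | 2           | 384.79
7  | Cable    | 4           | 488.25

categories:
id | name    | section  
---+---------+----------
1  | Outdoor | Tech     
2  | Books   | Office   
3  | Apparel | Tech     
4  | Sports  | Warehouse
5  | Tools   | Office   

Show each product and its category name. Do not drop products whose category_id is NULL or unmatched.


LEFT JOIN keeps every row from products (the left table); where category_id has no match in categories, the category columns become NULL. Walk through each product:
  - product 1 (Keyboard): category_id=5 -> matches Tools
  - product 2 (Phone): category_id=2 -> matches Books
  - product 3 (Webcam): category_id=2 -> matches Books
  - product 4 (Desk): category_id=5 -> matches Tools
  - product 5 (Chair): category_id=NULL, no match -> kept with NULL
  - product 6 (Pen): category_id=2 -> matches Books
  - product 7 (Cable): category_id=4 -> matches Sports
All 7 rows appear; 1 has NULL category.

SQL:
SELECT a.name, b.name AS category
FROM products a
LEFT JOIN categories b ON a.category_id = b.id

Result:
name     | category
---------+---------
Keyboard | Tools   
Phone    | Books   
Webcam   | Books   
Desk     | Tools   
Chair    | NULL    
Pen      | Books   
Cable    | Sports  


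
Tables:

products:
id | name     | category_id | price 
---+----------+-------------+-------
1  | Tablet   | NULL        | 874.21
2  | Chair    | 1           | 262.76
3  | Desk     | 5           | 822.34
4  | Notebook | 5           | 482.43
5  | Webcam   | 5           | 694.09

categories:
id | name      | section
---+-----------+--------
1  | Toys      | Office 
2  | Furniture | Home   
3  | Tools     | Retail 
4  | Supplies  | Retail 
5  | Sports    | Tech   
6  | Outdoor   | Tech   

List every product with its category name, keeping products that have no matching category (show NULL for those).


LEFT JOIN keeps every row from products (the left table); where category_id has no match in categories, the category columns become NULL. Walk through each product:
  - product 1 (Tablet): category_id=NULL, no match -> kept with NULL
  - product 2 (Chair): category_id=1 -> matches Toys
  - product 3 (Desk): category_id=5 -> matches Sports
  - product 4 (Notebook): category_id=5 -> matches Sports
  - product 5 (Webcam): category_id=5 -> matches Sports
All 5 rows appear; 1 has NULL category.

SQL:
SELECT a.name, b.name AS category
FROM products a
LEFT JOIN categories b ON a.category_id = b.id

Result:
name     | category
---------+---------
Tablet   | NULL    
Chair    | Toys    
Desk     | Sports  
Notebook | Sports  
Webcam   | Sports  


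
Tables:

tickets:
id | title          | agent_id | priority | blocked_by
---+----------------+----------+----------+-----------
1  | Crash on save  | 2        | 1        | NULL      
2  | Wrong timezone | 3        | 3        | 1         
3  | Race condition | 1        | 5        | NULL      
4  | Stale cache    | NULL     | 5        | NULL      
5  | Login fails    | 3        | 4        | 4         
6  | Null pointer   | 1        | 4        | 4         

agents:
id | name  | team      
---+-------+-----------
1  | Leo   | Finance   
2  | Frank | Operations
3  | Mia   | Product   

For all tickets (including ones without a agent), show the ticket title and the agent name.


LEFT JOIN keeps every row from tickets (the left table); where agent_id has no match in agents, the agent columns become NULL. Walk through each ticket:
  - ticket 1 (Crash on save): agent_id=2 -> matches Frank
  - ticket 2 (Wrong timezone): agent_id=3 -> matches Mia
  - ticket 3 (Race condition): agent_id=1 -> matches Leo
  - ticket 4 (Stale cache): agent_id=NULL, no match -> kept with NULL
  - ticket 5 (Login fails): agent_id=3 -> matches Mia
  - ticket 6 (Null pointer): agent_id=1 -> matches Leo
All 6 rows appear; 1 has NULL agent.

SQL:
SELECT a.title, b.name AS agent
FROM tickets a
LEFT JOIN agents b ON a.agent_id = b.id

Result:
title          | agent
---------------+------
Crash on save  | Frank
Wrong timezone | Mia  
Race condition | Leo  
Stale cache    | NULL 
Login fails    | Mia  
Null pointer   | Leo  


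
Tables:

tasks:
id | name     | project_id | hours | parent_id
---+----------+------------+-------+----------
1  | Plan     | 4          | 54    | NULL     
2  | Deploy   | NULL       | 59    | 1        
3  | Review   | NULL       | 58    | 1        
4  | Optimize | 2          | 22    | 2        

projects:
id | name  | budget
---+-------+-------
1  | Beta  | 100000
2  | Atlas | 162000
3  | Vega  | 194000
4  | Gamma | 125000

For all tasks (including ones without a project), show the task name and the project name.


LEFT JOIN keeps every row from tasks (the left table); where project_id has no match in projects, the project columns become NULL. Walk through each task:
  - task 1 (Plan): project_id=4 -> matches Gamma
  - task 2 (Deploy): project_id=NULL, no match -> kept with NULL
  - task 3 (Review): project_id=NULL, no match -> kept with NULL
  - task 4 (Optimize): project_id=2 -> matches Atlas
All 4 rows appear; 2 have NULL project.

SQL:
SELECT a.name, b.name AS project
FROM tasks a
LEFT JOIN projects b ON a.project_id = b.id

Result:
name     | project
---------+--------
Plan     | Gamma  
Deploy   | NULL   
Review   | NULL   
Optimize | Atlas  


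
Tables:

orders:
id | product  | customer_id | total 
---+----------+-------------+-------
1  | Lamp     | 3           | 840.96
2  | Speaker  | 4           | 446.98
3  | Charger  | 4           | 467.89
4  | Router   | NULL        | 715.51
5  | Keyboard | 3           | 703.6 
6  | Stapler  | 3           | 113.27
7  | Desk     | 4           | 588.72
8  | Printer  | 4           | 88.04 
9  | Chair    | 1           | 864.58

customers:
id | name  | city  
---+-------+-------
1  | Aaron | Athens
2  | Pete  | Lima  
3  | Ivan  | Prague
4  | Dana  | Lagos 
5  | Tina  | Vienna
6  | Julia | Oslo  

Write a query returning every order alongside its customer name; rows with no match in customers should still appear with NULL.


LEFT JOIN keeps every row from orders (the left table); where customer_id has no match in customers, the customer columns become NULL. Walk through each order:
  - order 1 (Lamp): customer_id=3 -> matches Ivan
  - order 2 (Speaker): customer_id=4 -> matches Dana
  - order 3 (Charger): customer_id=4 -> matches Dana
  - order 4 (Router): customer_id=NULL, no match -> kept with NULL
  - order 5 (Keyboard): customer_id=3 -> matches Ivan
  - order 6 (Stapler): customer_id=3 -> matches Ivan
  - order 7 (Desk): customer_id=4 -> matches Dana
  - order 8 (Printer): customer_id=4 -> matches Dana
  - order 9 (Chair): customer_id=1 -> matches Aaron
All 9 rows appear; 1 has NULL customer.

SQL:
SELECT a.product, b.name AS customer
FROM orders a
LEFT JOIN customers b ON a.customer_id = b.id

Result:
product  | customer
---------+---------
Lamp     | Ivan    
Speaker  | Dana    
Charger  | Dana    
Router   | NULL    
Keyboard | Ivan    
Stapler  | Ivan    
Desk     | Dana    
Printer  | Dana    
Chair    | Aaron   


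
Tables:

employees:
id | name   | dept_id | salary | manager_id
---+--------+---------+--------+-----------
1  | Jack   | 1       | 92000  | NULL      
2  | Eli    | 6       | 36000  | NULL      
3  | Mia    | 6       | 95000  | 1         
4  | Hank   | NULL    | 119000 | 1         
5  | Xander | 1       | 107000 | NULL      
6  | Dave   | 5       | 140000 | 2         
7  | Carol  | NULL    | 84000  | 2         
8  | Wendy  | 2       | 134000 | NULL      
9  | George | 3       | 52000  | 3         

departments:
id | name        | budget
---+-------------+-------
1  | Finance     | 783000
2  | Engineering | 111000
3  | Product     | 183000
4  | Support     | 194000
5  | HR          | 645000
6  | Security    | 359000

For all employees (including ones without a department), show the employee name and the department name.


LEFT JOIN keeps every row from employees (the left table); where dept_id has no match in departments, the department columns become NULL. Walk through each employee:
  - employee 1 (Jack): dept_id=1 -> matches Finance
  - employee 2 (Eli): dept_id=6 -> matches Security
  - employee 3 (Mia): dept_id=6 -> matches Security
  - employee 4 (Hank): dept_id=NULL, no match -> kept with NULL
  - employee 5 (Xander): dept_id=1 -> matches Finance
  - employee 6 (Dave): dept_id=5 -> matches HR
  - employee 7 (Carol): dept_id=NULL, no match -> kept with NULL
  - employee 8 (Wendy): dept_id=2 -> matches Engineering
  - employee 9 (George): dept_id=3 -> matches Product
All 9 rows appear; 2 have NULL department.

SQL:
SELECT a.name, b.name AS department
FROM employees a
LEFT JOIN departments b ON a.dept_id = b.id

Result:
name   | department 
-------+------------
Jack   | Finance    
Eli    | Security   
Mia    | Security   
Hank   | NULL       
Xander | Finance    
Dave   | HR         
Carol  | NULL       
Wendy  | Engineering
George | Product    


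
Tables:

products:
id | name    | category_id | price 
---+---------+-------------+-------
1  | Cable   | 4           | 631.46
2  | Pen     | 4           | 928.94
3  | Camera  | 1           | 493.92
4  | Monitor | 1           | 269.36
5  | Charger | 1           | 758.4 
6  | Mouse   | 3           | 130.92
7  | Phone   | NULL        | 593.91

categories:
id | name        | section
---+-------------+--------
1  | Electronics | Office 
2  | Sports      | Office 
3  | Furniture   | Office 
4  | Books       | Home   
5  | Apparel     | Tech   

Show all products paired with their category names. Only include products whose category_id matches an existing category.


INNER JOIN keeps only products rows whose category_id matches an id in categories. Walk through each product:
  - product 1 (Cable): category_id=4 -> matches Books
  - product 2 (Pen): category_id=4 -> matches Books
  - product 3 (Camera): category_id=1 -> matches Electronics
  - product 4 (Monitor): category_id=1 -> matches Electronics
  - product 5 (Charger): category_id=1 -> matches Electronics
  - product 6 (Mouse): category_id=3 -> matches Furniture
  - product 7 (Phone): category_id=NULL, no match -> dropped
So 1 of 7 rows is dropped.

SQL:
SELECT a.name, b.name AS category
FROM products a
INNER JOIN categories b ON a.category_id = b.id

Result:
name    | category   
--------+------------
Cable   | Books      
Pen     | Books      
Camera  | Electronics
Monitor | Electronics
Charger | Electronics
Mouse   | Furniture  


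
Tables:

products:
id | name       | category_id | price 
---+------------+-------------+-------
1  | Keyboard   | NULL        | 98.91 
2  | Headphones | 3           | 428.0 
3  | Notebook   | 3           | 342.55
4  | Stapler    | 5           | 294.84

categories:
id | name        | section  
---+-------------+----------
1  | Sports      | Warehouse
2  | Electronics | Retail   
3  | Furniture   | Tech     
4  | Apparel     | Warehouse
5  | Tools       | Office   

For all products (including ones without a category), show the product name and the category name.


LEFT JOIN keeps every row from products (the left table); where category_id has no match in categories, the category columns become NULL. Walk through each product:
  - product 1 (Keyboard): category_id=NULL, no match -> kept with NULL
  - product 2 (Headphones): category_id=3 -> matches Furniture
  - product 3 (Notebook): category_id=3 -> matches Furniture
  - product 4 (Stapler): category_id=5 -> matches Tools
All 4 rows appear; 1 has NULL category.

SQL:
SELECT a.name, b.name AS category
FROM products a
LEFT JOIN categories b ON a.category_id = b.id

Result:
name       | category 
-----------+----------
Keyboard   | NULL     
Headphones | Furniture
Notebook   | Furniture
Stapler    | Tools    


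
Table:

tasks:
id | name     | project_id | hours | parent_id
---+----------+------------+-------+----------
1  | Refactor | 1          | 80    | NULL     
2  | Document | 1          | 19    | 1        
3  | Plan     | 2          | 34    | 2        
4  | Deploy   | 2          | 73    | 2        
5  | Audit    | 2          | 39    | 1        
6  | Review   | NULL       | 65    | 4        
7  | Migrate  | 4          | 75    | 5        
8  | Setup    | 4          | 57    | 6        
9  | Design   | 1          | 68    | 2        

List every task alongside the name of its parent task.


This is a self-join: tasks is joined to a second copy of itself, matching each row's parent_id to another row's id. Use LEFT JOIN so rows with parent_id=NULL are kept.
  - task 1 (Refactor): parent_id=NULL -> NULL
  - task 2 (Document): parent_id=1 -> Refactor
  - task 3 (Plan): parent_id=2 -> Document
  - task 4 (Deploy): parent_id=2 -> Document
  - task 5 (Audit): parent_id=1 -> Refactor
  - task 6 (Review): parent_id=4 -> Deploy
  - task 7 (Migrate): parent_id=5 -> Audit
  - task 8 (Setup): parent_id=6 -> Review
  - task 9 (Design): parent_id=2 -> Document

SQL:
SELECT a.name AS item, b.name AS parent
FROM tasks a
LEFT JOIN tasks b ON a.parent_id = b.id

Result:
item     | parent  
---------+---------
Refactor | NULL    
Document | Refactor
Plan     | Document
Deploy   | Document
Audit    | Refactor
Review   | Deploy  
Migrate  | Audit   
Setup    | Review  
Design   | Document


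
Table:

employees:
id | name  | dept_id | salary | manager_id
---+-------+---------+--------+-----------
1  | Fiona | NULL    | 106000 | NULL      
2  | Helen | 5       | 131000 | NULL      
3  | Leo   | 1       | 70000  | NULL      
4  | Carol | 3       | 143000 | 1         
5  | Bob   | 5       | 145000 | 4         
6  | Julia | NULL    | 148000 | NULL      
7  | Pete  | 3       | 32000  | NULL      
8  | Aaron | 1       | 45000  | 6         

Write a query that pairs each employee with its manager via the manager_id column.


This is a self-join: employees is joined to a second copy of itself, matching each row's manager_id to another row's id. Use LEFT JOIN so rows with manager_id=NULL are kept.
  - employee 1 (Fiona): manager_id=NULL -> NULL
  - employee 2 (Helen): manager_id=NULL -> NULL
  - employee 3 (Leo): manager_id=NULL -> NULL
  - employee 4 (Carol): manager_id=1 -> Fiona
  - employee 5 (Bob): manager_id=4 -> Carol
  - employee 6 (Julia): manager_id=NULL -> NULL
  - employee 7 (Pete): manager_id=NULL -> NULL
  - employee 8 (Aaron): manager_id=6 -> Julia

SQL:
SELECT a.name AS item, b.name AS manager
FROM employees a
LEFT JOIN employees b ON a.manager_id = b.id

Result:
item  | manager
------+--------
Fiona | NULL   
Helen | NULL   
Leo   | NULL   
Carol | Fiona  
Bob   | Carol  
Julia | NULL   
Pete  | NULL   
Aaron | Julia  


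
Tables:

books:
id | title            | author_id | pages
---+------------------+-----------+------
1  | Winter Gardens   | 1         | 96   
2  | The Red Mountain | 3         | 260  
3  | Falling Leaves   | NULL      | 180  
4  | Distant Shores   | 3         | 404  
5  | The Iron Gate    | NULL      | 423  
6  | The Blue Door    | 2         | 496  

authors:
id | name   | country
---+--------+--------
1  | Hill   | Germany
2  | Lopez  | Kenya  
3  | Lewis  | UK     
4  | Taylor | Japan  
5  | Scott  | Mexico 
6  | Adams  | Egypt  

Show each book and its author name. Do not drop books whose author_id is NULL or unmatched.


LEFT JOIN keeps every row from books (the left table); where author_id has no match in authors, the author columns become NULL. Walk through each book:
  - book 1 (Winter Gardens): author_id=1 -> matches Hill
  - book 2 (The Red Mountain): author_id=3 -> matches Lewis
  - book 3 (Falling Leaves): author_id=NULL, no match -> kept with NULL
  - book 4 (Distant Shores): author_id=3 -> matches Lewis
  - book 5 (The Iron Gate): author_id=NULL, no match -> kept with NULL
  - book 6 (The Blue Door): author_id=2 -> matches Lopez
All 6 rows appear; 2 have NULL author.

SQL:
SELECT a.title, b.name AS author
FROM books a
LEFT JOIN authors b ON a.author_id = b.id

Result:
title            | author
-----------------+-------
Winter Gardens   | Hill  
The Red Mountain | Lewis 
Falling Leaves   | NULL  
Distant Shores   | Lewis 
The Iron Gate    | NULL  
The Blue Door    | Lopez 


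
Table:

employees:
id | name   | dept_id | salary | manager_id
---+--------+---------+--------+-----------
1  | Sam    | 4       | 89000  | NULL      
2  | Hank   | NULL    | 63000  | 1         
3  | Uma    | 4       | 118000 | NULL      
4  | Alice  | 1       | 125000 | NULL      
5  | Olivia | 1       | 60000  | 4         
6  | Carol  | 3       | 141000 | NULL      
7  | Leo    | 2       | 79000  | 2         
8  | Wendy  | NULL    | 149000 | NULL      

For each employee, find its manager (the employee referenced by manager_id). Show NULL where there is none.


This is a self-join: employees is joined to a second copy of itself, matching each row's manager_id to another row's id. Use LEFT JOIN so rows with manager_id=NULL are kept.
  - employee 1 (Sam): manager_id=NULL -> NULL
  - employee 2 (Hank): manager_id=1 -> Sam
  - employee 3 (Uma): manager_id=NULL -> NULL
  - employee 4 (Alice): manager_id=NULL -> NULL
  - employee 5 (Olivia): manager_id=4 -> Alice
  - employee 6 (Carol): manager_id=NULL -> NULL
  - employee 7 (Leo): manager_id=2 -> Hank
  - employee 8 (Wendy): manager_id=NULL -> NULL

SQL:
SELECT a.name AS item, b.name AS manager
FROM employees a
LEFT JOIN employees b ON a.manager_id = b.id

Result:
item   | manager
-------+--------
Sam    | NULL   
Hank   | Sam    
Uma    | NULL   
Alice  | NULL   
Olivia | Alice  
Carol  | NULL   
Leo    | Hank   
Wendy  | NULL   


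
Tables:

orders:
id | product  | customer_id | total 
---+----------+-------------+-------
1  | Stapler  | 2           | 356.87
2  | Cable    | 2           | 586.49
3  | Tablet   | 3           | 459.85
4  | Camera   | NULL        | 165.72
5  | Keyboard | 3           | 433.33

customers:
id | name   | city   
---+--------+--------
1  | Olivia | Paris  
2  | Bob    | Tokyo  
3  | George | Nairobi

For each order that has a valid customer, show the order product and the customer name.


INNER JOIN keeps only orders rows whose customer_id matches an id in customers. Walk through each order:
  - order 1 (Stapler): customer_id=2 -> matches Bob
  - order 2 (Cable): customer_id=2 -> matches Bob
  - order 3 (Tablet): customer_id=3 -> matches George
  - order 4 (Camera): customer_id=NULL, no match -> dropped
  - order 5 (Keyboard): customer_id=3 -> matches George
So 1 of 5 rows is dropped.

SQL:
SELECT a.product, b.name AS customer
FROM orders a
INNER JOIN customers b ON a.customer_id = b.id

Result:
product  | customer
---------+---------
Stapler  | Bob     
Cable    | Bob     
Tablet   | George  
Keyboard | George  


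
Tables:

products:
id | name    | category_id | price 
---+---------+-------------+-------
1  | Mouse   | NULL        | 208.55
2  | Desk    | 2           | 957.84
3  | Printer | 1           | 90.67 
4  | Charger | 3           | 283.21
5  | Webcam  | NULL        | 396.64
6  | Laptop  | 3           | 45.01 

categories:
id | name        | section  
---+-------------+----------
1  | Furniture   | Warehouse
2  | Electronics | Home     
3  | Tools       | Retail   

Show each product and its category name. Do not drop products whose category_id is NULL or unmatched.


LEFT JOIN keeps every row from products (the left table); where category_id has no match in categories, the category columns become NULL. Walk through each product:
  - product 1 (Mouse): category_id=NULL, no match -> kept with NULL
  - product 2 (Desk): category_id=2 -> matches Electronics
  - product 3 (Printer): category_id=1 -> matches Furniture
  - product 4 (Charger): category_id=3 -> matches Tools
  - product 5 (Webcam): category_id=NULL, no match -> kept with NULL
  - product 6 (Laptop): category_id=3 -> matches Tools
All 6 rows appear; 2 have NULL category.

SQL:
SELECT a.name, b.name AS category
FROM products a
LEFT JOIN categories b ON a.category_id = b.id

Result:
name    | category   
--------+------------
Mouse   | NULL       
Desk    | Electronics
Printer | Furniture  
Charger | Tools      
Webcam  | NULL       
Laptop  | Tools      


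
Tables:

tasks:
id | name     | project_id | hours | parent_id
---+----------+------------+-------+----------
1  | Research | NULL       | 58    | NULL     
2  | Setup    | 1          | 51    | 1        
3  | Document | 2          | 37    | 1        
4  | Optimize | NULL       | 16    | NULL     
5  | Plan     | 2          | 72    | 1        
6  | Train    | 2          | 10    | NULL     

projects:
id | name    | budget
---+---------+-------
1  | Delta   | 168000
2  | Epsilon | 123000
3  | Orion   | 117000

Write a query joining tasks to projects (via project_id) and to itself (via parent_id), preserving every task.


Two LEFT JOINs from the same base table tasks: one to projects via project_id, one to tasks itself via parent_id. Both are LEFT so every task is preserved.
Match against projects:
  - task 1 (Research): project_id=NULL, no match -> kept with NULL
  - task 2 (Setup): project_id=1 -> matches Delta
  - task 3 (Document): project_id=2 -> matches Epsilon
  - task 4 (Optimize): project_id=NULL, no match -> kept with NULL
  - task 5 (Plan): project_id=2 -> matches Epsilon
  - task 6 (Train): project_id=2 -> matches Epsilon
Match against tasks (self):
  - task 1 (Research): parent_id=NULL -> NULL
  - task 2 (Setup): parent_id=1 -> Research
  - task 3 (Document): parent_id=1 -> Research
  - task 4 (Optimize): parent_id=NULL -> NULL
  - task 5 (Plan): parent_id=1 -> Research
  - task 6 (Train): parent_id=NULL -> NULL

SQL:
SELECT a.name, b.name AS project, c.name AS parent
FROM tasks a
LEFT JOIN projects b ON a.project_id = b.id
LEFT JOIN tasks c ON a.parent_id = c.id

Result:
name     | project | parent  
---------+---------+---------
Research | NULL    | NULL    
Setup    | Delta   | Research
Document | Epsilon | Research
Optimize | NULL    | NULL    
Plan     | Epsilon | Research
Train    | Epsilon | NULL    


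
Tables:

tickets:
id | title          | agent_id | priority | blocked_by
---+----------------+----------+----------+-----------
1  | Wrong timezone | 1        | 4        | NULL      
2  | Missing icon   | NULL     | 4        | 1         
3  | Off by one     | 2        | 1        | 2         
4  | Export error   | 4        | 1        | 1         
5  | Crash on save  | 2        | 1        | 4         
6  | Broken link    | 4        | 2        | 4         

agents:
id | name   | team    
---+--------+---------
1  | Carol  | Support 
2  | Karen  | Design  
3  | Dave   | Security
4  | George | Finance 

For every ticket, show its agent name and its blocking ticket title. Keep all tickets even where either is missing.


Two LEFT JOINs from the same base table tickets: one to agents via agent_id, one to tickets itself via blocked_by. Both are LEFT so every ticket is preserved.
Match against agents:
  - ticket 1 (Wrong timezone): agent_id=1 -> matches Carol
  - ticket 2 (Missing icon): agent_id=NULL, no match -> kept with NULL
  - ticket 3 (Off by one): agent_id=2 -> matches Karen
  - ticket 4 (Export error): agent_id=4 -> matches George
  - ticket 5 (Crash on save): agent_id=2 -> matches Karen
  - ticket 6 (Broken link): agent_id=4 -> matches George
Match against tickets (self):
  - ticket 1 (Wrong timezone): blocked_by=NULL -> NULL
  - ticket 2 (Missing icon): blocked_by=1 -> Wrong timezone
  - ticket 3 (Off by one): blocked_by=2 -> Missing icon
  - ticket 4 (Export error): blocked_by=1 -> Wrong timezone
  - ticket 5 (Crash on save): blocked_by=4 -> Export error
  - ticket 6 (Broken link): blocked_by=4 -> Export error

SQL:
SELECT a.title, b.name AS agent, c.title AS blocked_by
FROM tickets a
LEFT JOIN agents b ON a.agent_id = b.id
LEFT JOIN tickets c ON a.blocked_by = c.id

Result:
title          | agent  | blocked_by    
---------------+--------+---------------
Wrong timezone | Carol  | NULL          
Missing icon   | NULL   | Wrong timezone
Off by one     | Karen  | Missing icon  
Export error   | George | Wrong timezone
Crash on save  | Karen  | Export error  
Broken link    | George | Export error  


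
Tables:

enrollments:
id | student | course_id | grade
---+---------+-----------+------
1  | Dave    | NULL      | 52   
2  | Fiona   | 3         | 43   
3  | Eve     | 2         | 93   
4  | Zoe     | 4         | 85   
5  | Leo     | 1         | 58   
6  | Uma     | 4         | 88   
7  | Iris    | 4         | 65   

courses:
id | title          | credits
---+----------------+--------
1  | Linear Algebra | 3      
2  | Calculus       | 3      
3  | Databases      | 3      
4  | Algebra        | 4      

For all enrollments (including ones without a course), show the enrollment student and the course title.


LEFT JOIN keeps every row from enrollments (the left table); where course_id has no match in courses, the course columns become NULL. Walk through each enrollment:
  - enrollment 1 (Dave): course_id=NULL, no match -> kept with NULL
  - enrollment 2 (Fiona): course_id=3 -> matches Databases
  - enrollment 3 (Eve): course_id=2 -> matches Calculus
  - enrollment 4 (Zoe): course_id=4 -> matches Algebra
  - enrollment 5 (Leo): course_id=1 -> matches Linear Algebra
  - enrollment 6 (Uma): course_id=4 -> matches Algebra
  - enrollment 7 (Iris): course_id=4 -> matches Algebra
All 7 rows appear; 1 has NULL course.

SQL:
SELECT a.student, b.title AS course
FROM enrollments a
LEFT JOIN courses b ON a.course_id = b.id

Result:
student | course        
--------+---------------
Dave    | NULL          
Fiona   | Databases     
Eve     | Calculus      
Zoe     | Algebra       
Leo     | Linear Algebra
Uma     | Algebra       
Iris    | Algebra       
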